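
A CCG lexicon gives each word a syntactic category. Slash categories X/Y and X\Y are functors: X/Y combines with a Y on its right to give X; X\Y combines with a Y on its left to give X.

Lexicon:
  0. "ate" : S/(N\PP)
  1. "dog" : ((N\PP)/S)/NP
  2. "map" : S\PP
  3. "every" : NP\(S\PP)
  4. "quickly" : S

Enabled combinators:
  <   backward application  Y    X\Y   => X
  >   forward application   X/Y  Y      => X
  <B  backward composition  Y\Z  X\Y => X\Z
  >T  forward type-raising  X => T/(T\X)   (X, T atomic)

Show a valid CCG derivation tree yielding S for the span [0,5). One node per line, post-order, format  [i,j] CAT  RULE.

[0,1] S/(N\PP)  lex  "ate"
[1,2] ((N\PP)/S)/NP  lex  "dog"
[2,3] S\PP  lex  "map"
[3,4] NP\(S\PP)  lex  "every"
[2,4] NP  <  k=3
[1,4] (N\PP)/S  >  k=2
[4,5] S  lex  "quickly"
[1,5] N\PP  >  k=4
[0,5] S  >  k=1

[0,5] S   >
  [0,1] "ate" : S/(N\PP)
  [1,5] N\PP   >
    [1,4] (N\PP)/S   >
      [1,2] "dog" : ((N\PP)/S)/NP
      [2,4] NP   <
        [2,3] "map" : S\PP
        [3,4] "every" : NP\(S\PP)
    [4,5] "quickly" : S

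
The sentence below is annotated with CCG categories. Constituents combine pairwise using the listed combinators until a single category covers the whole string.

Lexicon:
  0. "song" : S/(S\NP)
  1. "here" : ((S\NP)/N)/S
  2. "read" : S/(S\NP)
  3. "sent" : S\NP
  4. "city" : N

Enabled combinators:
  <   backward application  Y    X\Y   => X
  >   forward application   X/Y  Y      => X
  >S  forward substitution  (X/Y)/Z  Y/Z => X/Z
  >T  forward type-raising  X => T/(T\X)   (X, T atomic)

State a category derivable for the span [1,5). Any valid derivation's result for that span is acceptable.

S\NP

[0,5] S   >
  [0,1] "song" : S/(S\NP)
  [1,5] S\NP   >
    [1,4] (S\NP)/N   >
      [1,2] "here" : ((S\NP)/N)/S
      [2,4] S   >
        [2,3] "read" : S/(S\NP)
        [3,4] "sent" : S\NP
    [4,5] "city" : N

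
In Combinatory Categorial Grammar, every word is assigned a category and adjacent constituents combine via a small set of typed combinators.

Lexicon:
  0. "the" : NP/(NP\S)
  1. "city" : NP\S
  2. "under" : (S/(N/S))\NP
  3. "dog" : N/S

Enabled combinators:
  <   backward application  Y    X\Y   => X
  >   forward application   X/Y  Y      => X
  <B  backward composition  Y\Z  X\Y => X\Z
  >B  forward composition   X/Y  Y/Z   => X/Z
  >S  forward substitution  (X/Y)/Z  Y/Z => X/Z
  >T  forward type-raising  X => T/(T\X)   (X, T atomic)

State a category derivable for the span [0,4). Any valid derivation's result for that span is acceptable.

S

[0,4] S   >
  [0,3] S/(N/S)   <
    [0,2] NP   >
      [0,1] "the" : NP/(NP\S)
      [1,2] "city" : NP\S
    [2,3] "under" : (S/(N/S))\NP
  [3,4] "dog" : N/S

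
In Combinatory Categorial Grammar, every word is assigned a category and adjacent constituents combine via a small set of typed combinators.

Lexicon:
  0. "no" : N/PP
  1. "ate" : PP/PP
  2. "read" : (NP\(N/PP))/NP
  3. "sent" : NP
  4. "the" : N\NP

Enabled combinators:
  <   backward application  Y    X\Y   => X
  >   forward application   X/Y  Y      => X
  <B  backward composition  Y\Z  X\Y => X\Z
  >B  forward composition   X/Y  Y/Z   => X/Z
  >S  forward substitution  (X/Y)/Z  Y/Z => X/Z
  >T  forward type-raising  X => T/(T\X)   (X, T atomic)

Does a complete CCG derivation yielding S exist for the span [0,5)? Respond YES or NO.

N/PP PP/PP (NP\(N/PP))/NP NP N\NP
CKY chart[0,5] = {N, N/(N\N), NP/(NP\N), PP/(PP\N), S/(S\N)}; S ∉ chart

NO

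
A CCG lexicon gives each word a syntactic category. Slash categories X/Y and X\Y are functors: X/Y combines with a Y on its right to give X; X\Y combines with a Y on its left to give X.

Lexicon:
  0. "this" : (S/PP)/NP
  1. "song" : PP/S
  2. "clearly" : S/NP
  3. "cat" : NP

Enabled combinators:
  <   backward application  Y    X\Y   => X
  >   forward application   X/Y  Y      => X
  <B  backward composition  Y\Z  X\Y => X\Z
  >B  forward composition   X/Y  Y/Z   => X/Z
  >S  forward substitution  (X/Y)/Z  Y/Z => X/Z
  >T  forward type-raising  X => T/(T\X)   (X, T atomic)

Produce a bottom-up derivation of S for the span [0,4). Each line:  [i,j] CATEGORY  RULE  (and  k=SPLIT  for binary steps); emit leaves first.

[0,1] (S/PP)/NP  lex  "this"
[1,2] PP/S  lex  "song"
[2,3] S/NP  lex  "clearly"
[1,3] PP/NP  >B  k=2
[0,3] S/NP  >S  k=1
[3,4] NP  lex  "cat"
[0,4] S  >  k=3

[0,4] S   >
  [0,3] S/NP   >S
    [0,1] "this" : (S/PP)/NP
    [1,3] PP/NP   >B
      [1,2] "song" : PP/S
      [2,3] "clearly" : S/NP
  [3,4] "cat" : NP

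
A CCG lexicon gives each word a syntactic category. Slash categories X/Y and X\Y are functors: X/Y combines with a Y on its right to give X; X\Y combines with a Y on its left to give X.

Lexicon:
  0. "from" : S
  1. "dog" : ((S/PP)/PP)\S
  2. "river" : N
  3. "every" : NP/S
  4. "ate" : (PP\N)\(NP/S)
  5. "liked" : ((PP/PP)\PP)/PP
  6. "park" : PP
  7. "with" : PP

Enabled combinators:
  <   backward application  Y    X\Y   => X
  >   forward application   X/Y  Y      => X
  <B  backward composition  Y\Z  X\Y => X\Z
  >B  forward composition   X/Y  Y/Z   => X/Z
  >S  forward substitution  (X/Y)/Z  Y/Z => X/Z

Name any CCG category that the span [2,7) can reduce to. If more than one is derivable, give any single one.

PP/PP

[0,8] S   >
  [0,7] S/PP   >S
    [0,2] (S/PP)/PP   <
      [0,1] "from" : S
      [1,2] "dog" : ((S/PP)/PP)\S
    [2,7] PP/PP   <
      [2,5] PP   <
        [2,3] "river" : N
        [3,5] PP\N   <
          [3,4] "every" : NP/S
          [4,5] "ate" : (PP\N)\(NP/S)
      [5,7] (PP/PP)\PP   >
        [5,6] "liked" : ((PP/PP)\PP)/PP
        [6,7] "park" : PP
  [7,8] "with" : PP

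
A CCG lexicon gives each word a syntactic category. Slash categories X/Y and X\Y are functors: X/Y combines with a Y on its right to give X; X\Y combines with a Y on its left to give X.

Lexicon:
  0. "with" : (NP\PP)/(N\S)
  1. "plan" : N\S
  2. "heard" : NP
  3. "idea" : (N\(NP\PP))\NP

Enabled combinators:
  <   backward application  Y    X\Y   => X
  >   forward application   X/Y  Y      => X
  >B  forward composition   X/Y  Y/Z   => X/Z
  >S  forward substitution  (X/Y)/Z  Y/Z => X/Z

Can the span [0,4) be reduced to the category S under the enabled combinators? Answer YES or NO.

NO

(NP\PP)/(N\S) N\S NP (N\(NP\PP))\NP
CKY chart[0,4] = {N}; S ∉ chart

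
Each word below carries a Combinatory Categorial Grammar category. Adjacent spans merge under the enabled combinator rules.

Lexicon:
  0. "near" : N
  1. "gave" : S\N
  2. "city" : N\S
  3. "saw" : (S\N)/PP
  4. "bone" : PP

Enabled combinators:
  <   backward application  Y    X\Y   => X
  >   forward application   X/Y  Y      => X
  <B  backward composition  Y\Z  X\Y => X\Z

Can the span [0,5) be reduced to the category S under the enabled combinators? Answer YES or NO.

YES

[0,5] S   <
  [0,3] N   <
    [0,2] S   <
      [0,1] "near" : N
      [1,2] "gave" : S\N
    [2,3] "city" : N\S
  [3,5] S\N   >
    [3,4] "saw" : (S\N)/PP
    [4,5] "bone" : PP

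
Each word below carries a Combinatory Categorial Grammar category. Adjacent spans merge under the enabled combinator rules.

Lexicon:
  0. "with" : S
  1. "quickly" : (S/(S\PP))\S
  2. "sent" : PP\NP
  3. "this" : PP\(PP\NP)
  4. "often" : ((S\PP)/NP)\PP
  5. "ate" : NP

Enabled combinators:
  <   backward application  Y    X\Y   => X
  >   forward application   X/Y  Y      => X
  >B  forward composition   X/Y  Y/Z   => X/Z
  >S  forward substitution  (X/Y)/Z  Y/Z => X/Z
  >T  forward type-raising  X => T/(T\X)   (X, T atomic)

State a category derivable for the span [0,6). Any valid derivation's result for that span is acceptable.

S

[0,6] S   >
  [0,2] S/(S\PP)   <
    [0,1] "with" : S
    [1,2] "quickly" : (S/(S\PP))\S
  [2,6] S\PP   >
    [2,5] (S\PP)/NP   <
      [2,4] PP   <
        [2,3] "sent" : PP\NP
        [3,4] "this" : PP\(PP\NP)
      [4,5] "often" : ((S\PP)/NP)\PP
    [5,6] "ate" : NP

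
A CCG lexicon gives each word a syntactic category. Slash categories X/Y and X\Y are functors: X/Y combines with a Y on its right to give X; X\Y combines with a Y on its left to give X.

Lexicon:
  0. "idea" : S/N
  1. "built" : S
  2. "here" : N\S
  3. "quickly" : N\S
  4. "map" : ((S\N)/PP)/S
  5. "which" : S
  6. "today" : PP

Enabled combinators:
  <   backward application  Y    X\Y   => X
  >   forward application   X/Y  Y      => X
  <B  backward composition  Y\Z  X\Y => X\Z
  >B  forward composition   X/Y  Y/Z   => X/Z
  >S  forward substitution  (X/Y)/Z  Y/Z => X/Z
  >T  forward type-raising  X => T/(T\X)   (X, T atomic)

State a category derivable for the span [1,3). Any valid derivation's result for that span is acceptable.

N

[0,7] S   <
  [0,4] N   <
    [0,3] S   >
      [0,1] "idea" : S/N
      [1,3] N   >
        [1,2] N/(N\S)   >T
          [1,2] "built" : S
        [2,3] "here" : N\S
    [3,4] "quickly" : N\S
  [4,7] S\N   >
    [4,6] (S\N)/PP   >
      [4,5] "map" : ((S\N)/PP)/S
      [5,6] "which" : S
    [6,7] "today" : PP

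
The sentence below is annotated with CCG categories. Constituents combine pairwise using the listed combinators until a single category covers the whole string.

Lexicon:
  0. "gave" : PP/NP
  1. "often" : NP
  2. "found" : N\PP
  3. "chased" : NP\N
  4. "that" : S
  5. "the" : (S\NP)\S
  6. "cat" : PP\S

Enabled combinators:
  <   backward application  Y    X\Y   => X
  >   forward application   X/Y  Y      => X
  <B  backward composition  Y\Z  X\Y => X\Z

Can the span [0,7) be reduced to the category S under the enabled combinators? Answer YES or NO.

NO

PP/NP NP N\PP NP\N S (S\NP)\S PP\S
CKY chart[0,7] = {PP}; S ∉ chart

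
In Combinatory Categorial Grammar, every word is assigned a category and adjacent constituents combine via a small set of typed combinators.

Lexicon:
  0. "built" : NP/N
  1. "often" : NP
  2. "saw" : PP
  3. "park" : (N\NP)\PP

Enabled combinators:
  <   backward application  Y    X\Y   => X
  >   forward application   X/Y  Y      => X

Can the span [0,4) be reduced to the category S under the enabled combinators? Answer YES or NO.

NP/N NP PP (N\NP)\PP
CKY chart[0,4] = {NP}; S ∉ chart

NO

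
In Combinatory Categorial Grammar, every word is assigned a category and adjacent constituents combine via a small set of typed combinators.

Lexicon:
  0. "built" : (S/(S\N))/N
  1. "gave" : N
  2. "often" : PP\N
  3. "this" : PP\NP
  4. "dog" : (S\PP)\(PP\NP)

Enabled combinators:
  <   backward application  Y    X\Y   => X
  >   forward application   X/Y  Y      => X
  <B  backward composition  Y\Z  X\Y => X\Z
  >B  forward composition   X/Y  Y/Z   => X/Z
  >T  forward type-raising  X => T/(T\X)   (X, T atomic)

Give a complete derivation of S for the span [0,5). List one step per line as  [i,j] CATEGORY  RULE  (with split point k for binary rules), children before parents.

[0,1] (S/(S\N))/N  lex  "built"
[1,2] N  lex  "gave"
[0,2] S/(S\N)  >  k=1
[2,3] PP\N  lex  "often"
[3,4] PP\NP  lex  "this"
[4,5] (S\PP)\(PP\NP)  lex  "dog"
[3,5] S\PP  <  k=4
[2,5] S\N  <B  k=3
[0,5] S  >  k=2

[0,5] S   >
  [0,2] S/(S\N)   >
    [0,1] "built" : (S/(S\N))/N
    [1,2] "gave" : N
  [2,5] S\N   <B
    [2,3] "often" : PP\N
    [3,5] S\PP   <
      [3,4] "this" : PP\NP
      [4,5] "dog" : (S\PP)\(PP\NP)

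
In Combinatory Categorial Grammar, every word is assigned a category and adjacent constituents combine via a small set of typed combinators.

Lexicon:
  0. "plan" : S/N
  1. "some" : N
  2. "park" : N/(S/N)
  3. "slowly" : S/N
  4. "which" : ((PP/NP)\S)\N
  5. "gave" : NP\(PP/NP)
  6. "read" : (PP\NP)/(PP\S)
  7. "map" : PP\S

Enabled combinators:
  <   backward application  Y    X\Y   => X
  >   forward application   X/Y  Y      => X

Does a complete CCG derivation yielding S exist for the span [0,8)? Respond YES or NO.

NO

S/N N N/(S/N) S/N ((PP/NP)\S)\N NP\(PP/NP) (PP\NP)/(PP\S) PP\S
CKY chart[0,8] = {PP}; S ∉ chart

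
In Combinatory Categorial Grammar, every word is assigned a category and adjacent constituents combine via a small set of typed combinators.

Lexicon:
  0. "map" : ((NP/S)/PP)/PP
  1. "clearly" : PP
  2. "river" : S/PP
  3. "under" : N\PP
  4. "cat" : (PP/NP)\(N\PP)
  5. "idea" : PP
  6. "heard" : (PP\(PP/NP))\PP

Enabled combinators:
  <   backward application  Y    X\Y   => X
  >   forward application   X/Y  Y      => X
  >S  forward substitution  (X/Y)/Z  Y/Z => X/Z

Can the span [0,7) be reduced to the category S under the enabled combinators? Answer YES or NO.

((NP/S)/PP)/PP PP S/PP N\PP (PP/NP)\(N\PP) PP (PP\(PP/NP))\PP
CKY chart[0,7] = {NP}; S ∉ chart

NO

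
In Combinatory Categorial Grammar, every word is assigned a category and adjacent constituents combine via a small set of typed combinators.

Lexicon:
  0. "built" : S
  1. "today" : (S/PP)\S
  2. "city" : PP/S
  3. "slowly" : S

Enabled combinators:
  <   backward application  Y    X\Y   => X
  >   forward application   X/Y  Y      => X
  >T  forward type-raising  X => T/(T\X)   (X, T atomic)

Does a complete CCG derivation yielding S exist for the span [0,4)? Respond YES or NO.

YES

[0,4] S   >
  [0,2] S/PP   <
    [0,1] "built" : S
    [1,2] "today" : (S/PP)\S
  [2,4] PP   >
    [2,3] "city" : PP/S
    [3,4] "slowly" : S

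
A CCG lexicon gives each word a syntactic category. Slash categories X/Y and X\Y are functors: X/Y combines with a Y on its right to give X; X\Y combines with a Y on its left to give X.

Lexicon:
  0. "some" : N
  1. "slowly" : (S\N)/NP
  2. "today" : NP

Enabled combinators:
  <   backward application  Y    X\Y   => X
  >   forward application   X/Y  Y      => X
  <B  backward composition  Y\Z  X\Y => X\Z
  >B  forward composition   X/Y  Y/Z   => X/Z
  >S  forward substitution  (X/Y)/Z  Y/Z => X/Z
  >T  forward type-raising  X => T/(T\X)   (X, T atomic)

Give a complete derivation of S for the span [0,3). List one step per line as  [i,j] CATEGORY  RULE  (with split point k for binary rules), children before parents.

[0,3] S   <
  [0,1] "some" : N
  [1,3] S\N   >
    [1,2] "slowly" : (S\N)/NP
    [2,3] "today" : NP

[0,1] N  lex  "some"
[1,2] (S\N)/NP  lex  "slowly"
[2,3] NP  lex  "today"
[1,3] S\N  >  k=2
[0,3] S  <  k=1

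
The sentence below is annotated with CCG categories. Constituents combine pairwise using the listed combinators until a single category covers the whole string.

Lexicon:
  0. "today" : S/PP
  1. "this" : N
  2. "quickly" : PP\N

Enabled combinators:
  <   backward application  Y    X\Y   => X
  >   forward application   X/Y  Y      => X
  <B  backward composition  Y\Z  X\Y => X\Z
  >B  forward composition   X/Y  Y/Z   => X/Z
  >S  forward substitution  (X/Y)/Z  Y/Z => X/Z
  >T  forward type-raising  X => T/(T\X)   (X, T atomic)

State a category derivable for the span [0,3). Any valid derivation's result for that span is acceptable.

[0,3] S   >
  [0,1] "today" : S/PP
  [1,3] PP   <
    [1,2] "this" : N
    [2,3] "quickly" : PP\N

S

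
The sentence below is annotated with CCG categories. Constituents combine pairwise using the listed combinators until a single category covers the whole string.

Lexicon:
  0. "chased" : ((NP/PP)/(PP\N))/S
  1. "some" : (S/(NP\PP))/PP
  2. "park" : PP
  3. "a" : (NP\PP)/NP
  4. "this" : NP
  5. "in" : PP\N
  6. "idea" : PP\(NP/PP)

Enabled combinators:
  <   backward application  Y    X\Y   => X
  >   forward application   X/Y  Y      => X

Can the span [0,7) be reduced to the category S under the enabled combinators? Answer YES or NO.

((NP/PP)/(PP\N))/S (S/(NP\PP))/PP PP (NP\PP)/NP NP PP\N PP\(NP/PP)
CKY chart[0,7] = {PP}; S ∉ chart

NO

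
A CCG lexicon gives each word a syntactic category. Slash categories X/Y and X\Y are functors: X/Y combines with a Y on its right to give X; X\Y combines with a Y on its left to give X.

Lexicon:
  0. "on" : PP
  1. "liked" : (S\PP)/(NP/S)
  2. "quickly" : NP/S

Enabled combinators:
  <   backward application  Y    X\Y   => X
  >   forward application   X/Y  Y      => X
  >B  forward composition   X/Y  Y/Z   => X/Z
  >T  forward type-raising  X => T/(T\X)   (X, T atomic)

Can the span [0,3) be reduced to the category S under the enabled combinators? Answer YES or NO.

YES

[0,3] S   >
  [0,1] S/(S\PP)   >T
    [0,1] "on" : PP
  [1,3] S\PP   >
    [1,2] "liked" : (S\PP)/(NP/S)
    [2,3] "quickly" : NP/S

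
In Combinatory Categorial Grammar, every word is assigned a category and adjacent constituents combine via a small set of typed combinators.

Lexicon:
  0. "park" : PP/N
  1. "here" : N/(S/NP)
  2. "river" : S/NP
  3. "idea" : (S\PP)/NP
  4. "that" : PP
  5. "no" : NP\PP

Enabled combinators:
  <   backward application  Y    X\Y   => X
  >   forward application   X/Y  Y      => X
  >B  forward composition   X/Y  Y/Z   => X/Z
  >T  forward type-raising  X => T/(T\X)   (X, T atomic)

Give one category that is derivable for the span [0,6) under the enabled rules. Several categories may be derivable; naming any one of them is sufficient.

S

[0,6] S   <
  [0,3] PP   >
    [0,1] "park" : PP/N
    [1,3] N   >
      [1,2] "here" : N/(S/NP)
      [2,3] "river" : S/NP
  [3,6] S\PP   >
    [3,4] "idea" : (S\PP)/NP
    [4,6] NP   >
      [4,5] NP/(NP\PP)   >T
        [4,5] "that" : PP
      [5,6] "no" : NP\PP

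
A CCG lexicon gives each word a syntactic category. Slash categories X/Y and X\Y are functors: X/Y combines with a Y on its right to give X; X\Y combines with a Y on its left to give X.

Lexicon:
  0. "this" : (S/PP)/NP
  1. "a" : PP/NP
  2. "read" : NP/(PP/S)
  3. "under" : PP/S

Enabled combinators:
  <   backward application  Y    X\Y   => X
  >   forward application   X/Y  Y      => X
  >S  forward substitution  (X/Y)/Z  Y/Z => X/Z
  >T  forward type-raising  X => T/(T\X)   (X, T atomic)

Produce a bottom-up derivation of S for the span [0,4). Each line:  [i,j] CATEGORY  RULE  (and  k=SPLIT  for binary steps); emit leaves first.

[0,1] (S/PP)/NP  lex  "this"
[1,2] PP/NP  lex  "a"
[0,2] S/NP  >S  k=1
[2,3] NP/(PP/S)  lex  "read"
[3,4] PP/S  lex  "under"
[2,4] NP  >  k=3
[0,4] S  >  k=2

[0,4] S   >
  [0,2] S/NP   >S
    [0,1] "this" : (S/PP)/NP
    [1,2] "a" : PP/NP
  [2,4] NP   >
    [2,3] "read" : NP/(PP/S)
    [3,4] "under" : PP/S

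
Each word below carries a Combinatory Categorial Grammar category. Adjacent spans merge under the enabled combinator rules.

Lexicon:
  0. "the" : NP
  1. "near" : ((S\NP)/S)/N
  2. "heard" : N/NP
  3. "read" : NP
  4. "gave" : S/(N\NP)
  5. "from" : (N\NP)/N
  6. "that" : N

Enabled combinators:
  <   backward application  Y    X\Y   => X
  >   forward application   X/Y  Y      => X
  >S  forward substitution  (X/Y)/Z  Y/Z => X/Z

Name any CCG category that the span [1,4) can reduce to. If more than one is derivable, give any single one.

(S\NP)/S

[0,7] S   <
  [0,1] "the" : NP
  [1,7] S\NP   >
    [1,4] (S\NP)/S   >
      [1,2] "near" : ((S\NP)/S)/N
      [2,4] N   >
        [2,3] "heard" : N/NP
        [3,4] "read" : NP
    [4,7] S   >
      [4,5] "gave" : S/(N\NP)
      [5,7] N\NP   >
        [5,6] "from" : (N\NP)/N
        [6,7] "that" : N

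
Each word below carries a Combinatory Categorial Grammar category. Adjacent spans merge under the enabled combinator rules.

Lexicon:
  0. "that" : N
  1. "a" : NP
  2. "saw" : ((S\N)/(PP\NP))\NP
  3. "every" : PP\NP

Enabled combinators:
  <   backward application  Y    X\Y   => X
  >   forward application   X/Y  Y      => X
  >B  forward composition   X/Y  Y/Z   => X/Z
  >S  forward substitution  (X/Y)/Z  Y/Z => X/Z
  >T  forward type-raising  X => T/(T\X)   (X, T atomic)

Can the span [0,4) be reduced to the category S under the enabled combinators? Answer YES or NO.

YES

[0,4] S   <
  [0,1] "that" : N
  [1,4] S\N   >
    [1,3] (S\N)/(PP\NP)   <
      [1,2] "a" : NP
      [2,3] "saw" : ((S\N)/(PP\NP))\NP
    [3,4] "every" : PP\NP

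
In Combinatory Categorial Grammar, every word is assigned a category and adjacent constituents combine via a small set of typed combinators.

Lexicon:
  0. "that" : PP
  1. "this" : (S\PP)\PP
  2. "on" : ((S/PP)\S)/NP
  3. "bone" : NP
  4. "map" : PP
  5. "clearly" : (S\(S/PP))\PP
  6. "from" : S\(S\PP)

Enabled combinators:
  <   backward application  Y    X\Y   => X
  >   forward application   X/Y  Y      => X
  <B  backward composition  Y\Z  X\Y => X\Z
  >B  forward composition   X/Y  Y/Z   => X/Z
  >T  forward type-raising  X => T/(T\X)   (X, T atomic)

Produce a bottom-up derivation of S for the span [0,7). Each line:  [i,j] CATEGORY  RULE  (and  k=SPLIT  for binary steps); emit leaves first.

[0,7] S   <
  [0,6] S\PP   <B
    [0,2] S\PP   <
      [0,1] "that" : PP
      [1,2] "this" : (S\PP)\PP
    [2,6] S\S   <B
      [2,4] (S/PP)\S   >
        [2,3] "on" : ((S/PP)\S)/NP
        [3,4] "bone" : NP
      [4,6] S\(S/PP)   <
        [4,5] "map" : PP
        [5,6] "clearly" : (S\(S/PP))\PP
  [6,7] "from" : S\(S\PP)

[0,1] PP  lex  "that"
[1,2] (S\PP)\PP  lex  "this"
[0,2] S\PP  <  k=1
[2,3] ((S/PP)\S)/NP  lex  "on"
[3,4] NP  lex  "bone"
[2,4] (S/PP)\S  >  k=3
[4,5] PP  lex  "map"
[5,6] (S\(S/PP))\PP  lex  "clearly"
[4,6] S\(S/PP)  <  k=5
[2,6] S\S  <B  k=4
[0,6] S\PP  <B  k=2
[6,7] S\(S\PP)  lex  "from"
[0,7] S  <  k=6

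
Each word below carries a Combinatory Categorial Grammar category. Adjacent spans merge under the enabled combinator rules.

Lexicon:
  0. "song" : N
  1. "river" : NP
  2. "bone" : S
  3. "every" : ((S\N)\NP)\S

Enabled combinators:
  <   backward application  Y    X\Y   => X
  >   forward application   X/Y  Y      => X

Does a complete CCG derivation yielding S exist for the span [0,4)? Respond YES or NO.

[0,4] S   <
  [0,1] "song" : N
  [1,4] S\N   <
    [1,2] "river" : NP
    [2,4] (S\N)\NP   <
      [2,3] "bone" : S
      [3,4] "every" : ((S\N)\NP)\S

YES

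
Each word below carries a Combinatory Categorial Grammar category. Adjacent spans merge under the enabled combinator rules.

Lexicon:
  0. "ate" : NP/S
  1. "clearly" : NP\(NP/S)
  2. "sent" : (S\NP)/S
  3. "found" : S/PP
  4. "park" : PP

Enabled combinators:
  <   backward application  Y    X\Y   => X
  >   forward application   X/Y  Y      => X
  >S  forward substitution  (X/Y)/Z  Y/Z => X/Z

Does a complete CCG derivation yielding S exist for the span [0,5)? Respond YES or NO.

[0,5] S   <
  [0,2] NP   <
    [0,1] "ate" : NP/S
    [1,2] "clearly" : NP\(NP/S)
  [2,5] S\NP   >
    [2,3] "sent" : (S\NP)/S
    [3,5] S   >
      [3,4] "found" : S/PP
      [4,5] "park" : PP

YES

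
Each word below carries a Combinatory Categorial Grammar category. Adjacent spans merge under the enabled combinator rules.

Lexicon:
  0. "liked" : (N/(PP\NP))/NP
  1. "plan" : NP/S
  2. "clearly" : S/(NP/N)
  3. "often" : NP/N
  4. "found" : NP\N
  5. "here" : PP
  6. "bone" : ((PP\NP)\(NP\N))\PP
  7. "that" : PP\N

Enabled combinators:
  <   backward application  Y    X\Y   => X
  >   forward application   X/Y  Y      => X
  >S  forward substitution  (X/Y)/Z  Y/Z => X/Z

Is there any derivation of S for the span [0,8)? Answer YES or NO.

NO

(N/(PP\NP))/NP NP/S S/(NP/N) NP/N NP\N PP ((PP\NP)\(NP\N))\PP PP\N
CKY chart[0,8] = {PP}; S ∉ chart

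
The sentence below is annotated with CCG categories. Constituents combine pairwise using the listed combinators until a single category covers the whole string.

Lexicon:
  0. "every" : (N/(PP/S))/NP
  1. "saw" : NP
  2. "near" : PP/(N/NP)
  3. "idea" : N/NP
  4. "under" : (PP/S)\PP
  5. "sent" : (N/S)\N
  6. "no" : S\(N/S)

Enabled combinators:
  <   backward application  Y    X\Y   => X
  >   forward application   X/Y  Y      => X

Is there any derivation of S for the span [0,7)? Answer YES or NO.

[0,7] S   <
  [0,6] N/S   <
    [0,5] N   >
      [0,2] N/(PP/S)   >
        [0,1] "every" : (N/(PP/S))/NP
        [1,2] "saw" : NP
      [2,5] PP/S   <
        [2,4] PP   >
          [2,3] "near" : PP/(N/NP)
          [3,4] "idea" : N/NP
        [4,5] "under" : (PP/S)\PP
    [5,6] "sent" : (N/S)\N
  [6,7] "no" : S\(N/S)

YES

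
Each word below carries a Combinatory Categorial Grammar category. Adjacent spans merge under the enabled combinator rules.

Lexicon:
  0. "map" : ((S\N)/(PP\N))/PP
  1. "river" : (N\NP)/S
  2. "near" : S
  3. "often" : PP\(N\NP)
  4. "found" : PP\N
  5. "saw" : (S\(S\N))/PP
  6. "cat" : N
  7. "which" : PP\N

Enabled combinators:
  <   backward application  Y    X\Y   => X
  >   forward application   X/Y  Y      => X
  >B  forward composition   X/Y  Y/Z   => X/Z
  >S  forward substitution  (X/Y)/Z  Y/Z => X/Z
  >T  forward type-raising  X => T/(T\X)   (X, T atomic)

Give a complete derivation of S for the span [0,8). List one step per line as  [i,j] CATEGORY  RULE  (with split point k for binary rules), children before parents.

[0,8] S   <
  [0,5] S\N   >
    [0,4] (S\N)/(PP\N)   >
      [0,1] "map" : ((S\N)/(PP\N))/PP
      [1,4] PP   <
        [1,3] N\NP   >
          [1,2] "river" : (N\NP)/S
          [2,3] "near" : S
        [3,4] "often" : PP\(N\NP)
    [4,5] "found" : PP\N
  [5,8] S\(S\N)   >
    [5,6] "saw" : (S\(S\N))/PP
    [6,8] PP   <
      [6,7] "cat" : N
      [7,8] "which" : PP\N

[0,1] ((S\N)/(PP\N))/PP  lex  "map"
[1,2] (N\NP)/S  lex  "river"
[2,3] S  lex  "near"
[1,3] N\NP  >  k=2
[3,4] PP\(N\NP)  lex  "often"
[1,4] PP  <  k=3
[0,4] (S\N)/(PP\N)  >  k=1
[4,5] PP\N  lex  "found"
[0,5] S\N  >  k=4
[5,6] (S\(S\N))/PP  lex  "saw"
[6,7] N  lex  "cat"
[7,8] PP\N  lex  "which"
[6,8] PP  <  k=7
[5,8] S\(S\N)  >  k=6
[0,8] S  <  k=5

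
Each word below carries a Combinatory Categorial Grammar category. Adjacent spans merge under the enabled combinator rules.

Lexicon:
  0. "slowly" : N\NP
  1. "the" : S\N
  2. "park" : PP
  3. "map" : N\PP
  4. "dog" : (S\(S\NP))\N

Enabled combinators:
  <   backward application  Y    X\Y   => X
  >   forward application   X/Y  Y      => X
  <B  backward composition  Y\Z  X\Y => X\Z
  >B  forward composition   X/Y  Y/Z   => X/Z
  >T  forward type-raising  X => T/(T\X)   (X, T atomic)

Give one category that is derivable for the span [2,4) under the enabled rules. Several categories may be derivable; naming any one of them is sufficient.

[0,5] S   <
  [0,2] S\NP   <B
    [0,1] "slowly" : N\NP
    [1,2] "the" : S\N
  [2,5] S\(S\NP)   <
    [2,4] N   <
      [2,3] "park" : PP
      [3,4] "map" : N\PP
    [4,5] "dog" : (S\(S\NP))\N

N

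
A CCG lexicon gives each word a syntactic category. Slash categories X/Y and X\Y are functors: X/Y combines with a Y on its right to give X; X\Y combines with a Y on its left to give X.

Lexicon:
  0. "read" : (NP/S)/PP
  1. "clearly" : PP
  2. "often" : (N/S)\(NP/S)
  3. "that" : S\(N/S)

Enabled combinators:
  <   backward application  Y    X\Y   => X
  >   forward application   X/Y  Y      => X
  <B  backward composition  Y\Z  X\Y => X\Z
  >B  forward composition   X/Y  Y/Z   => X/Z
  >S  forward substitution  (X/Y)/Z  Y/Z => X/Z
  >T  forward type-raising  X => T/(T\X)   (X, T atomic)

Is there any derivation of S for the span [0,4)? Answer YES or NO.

[0,4] S   <
  [0,3] N/S   <
    [0,2] NP/S   >
      [0,1] "read" : (NP/S)/PP
      [1,2] "clearly" : PP
    [2,3] "often" : (N/S)\(NP/S)
  [3,4] "that" : S\(N/S)

YES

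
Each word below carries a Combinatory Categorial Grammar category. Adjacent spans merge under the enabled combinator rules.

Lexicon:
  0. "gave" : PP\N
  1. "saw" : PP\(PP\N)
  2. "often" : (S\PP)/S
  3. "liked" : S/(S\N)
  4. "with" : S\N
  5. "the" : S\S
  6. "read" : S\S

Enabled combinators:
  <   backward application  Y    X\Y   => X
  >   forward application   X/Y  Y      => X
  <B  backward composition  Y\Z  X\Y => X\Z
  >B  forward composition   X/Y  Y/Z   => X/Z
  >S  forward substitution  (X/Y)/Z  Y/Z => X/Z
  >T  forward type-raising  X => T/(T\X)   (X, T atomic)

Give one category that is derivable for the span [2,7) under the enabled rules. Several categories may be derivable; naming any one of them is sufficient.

[0,7] S   <
  [0,2] PP   <
    [0,1] "gave" : PP\N
    [1,2] "saw" : PP\(PP\N)
  [2,7] S\PP   <B
    [2,5] S\PP   >
      [2,3] "often" : (S\PP)/S
      [3,5] S   >
        [3,4] "liked" : S/(S\N)
        [4,5] "with" : S\N
    [5,7] S\S   <B
      [5,6] "the" : S\S
      [6,7] "read" : S\S

S\PP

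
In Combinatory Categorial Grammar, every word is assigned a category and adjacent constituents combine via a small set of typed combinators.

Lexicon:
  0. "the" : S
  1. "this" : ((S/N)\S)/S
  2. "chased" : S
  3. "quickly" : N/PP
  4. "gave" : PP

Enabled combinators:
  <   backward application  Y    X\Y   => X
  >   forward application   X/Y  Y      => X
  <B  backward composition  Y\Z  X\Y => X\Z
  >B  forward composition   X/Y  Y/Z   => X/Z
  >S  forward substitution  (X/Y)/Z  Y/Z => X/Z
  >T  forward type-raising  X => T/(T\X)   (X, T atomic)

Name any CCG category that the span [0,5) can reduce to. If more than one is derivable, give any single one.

S

[0,5] S   >
  [0,3] S/N   <
    [0,1] "the" : S
    [1,3] (S/N)\S   >
      [1,2] "this" : ((S/N)\S)/S
      [2,3] "chased" : S
  [3,5] N   >
    [3,4] "quickly" : N/PP
    [4,5] "gave" : PP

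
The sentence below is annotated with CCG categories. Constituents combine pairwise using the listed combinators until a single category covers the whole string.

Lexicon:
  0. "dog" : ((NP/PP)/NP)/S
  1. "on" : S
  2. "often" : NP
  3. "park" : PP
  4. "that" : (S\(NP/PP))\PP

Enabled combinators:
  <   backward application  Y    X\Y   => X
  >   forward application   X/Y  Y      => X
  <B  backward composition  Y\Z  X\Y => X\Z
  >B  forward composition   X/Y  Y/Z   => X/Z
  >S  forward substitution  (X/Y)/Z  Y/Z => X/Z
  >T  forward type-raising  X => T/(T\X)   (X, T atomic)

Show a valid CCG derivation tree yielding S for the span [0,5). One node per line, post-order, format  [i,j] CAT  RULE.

[0,1] ((NP/PP)/NP)/S  lex  "dog"
[1,2] S  lex  "on"
[0,2] (NP/PP)/NP  >  k=1
[2,3] NP  lex  "often"
[0,3] NP/PP  >  k=2
[3,4] PP  lex  "park"
[4,5] (S\(NP/PP))\PP  lex  "that"
[3,5] S\(NP/PP)  <  k=4
[0,5] S  <  k=3

[0,5] S   <
  [0,3] NP/PP   >
    [0,2] (NP/PP)/NP   >
      [0,1] "dog" : ((NP/PP)/NP)/S
      [1,2] "on" : S
    [2,3] "often" : NP
  [3,5] S\(NP/PP)   <
    [3,4] "park" : PP
    [4,5] "that" : (S\(NP/PP))\PP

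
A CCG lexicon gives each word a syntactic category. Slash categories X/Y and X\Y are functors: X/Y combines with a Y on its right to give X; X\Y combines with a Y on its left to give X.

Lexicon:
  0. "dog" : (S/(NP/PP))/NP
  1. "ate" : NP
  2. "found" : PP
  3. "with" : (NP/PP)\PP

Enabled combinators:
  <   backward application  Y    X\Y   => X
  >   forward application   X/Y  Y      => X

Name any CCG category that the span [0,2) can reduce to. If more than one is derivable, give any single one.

[0,4] S   >
  [0,2] S/(NP/PP)   >
    [0,1] "dog" : (S/(NP/PP))/NP
    [1,2] "ate" : NP
  [2,4] NP/PP   <
    [2,3] "found" : PP
    [3,4] "with" : (NP/PP)\PP

S/(NP/PP)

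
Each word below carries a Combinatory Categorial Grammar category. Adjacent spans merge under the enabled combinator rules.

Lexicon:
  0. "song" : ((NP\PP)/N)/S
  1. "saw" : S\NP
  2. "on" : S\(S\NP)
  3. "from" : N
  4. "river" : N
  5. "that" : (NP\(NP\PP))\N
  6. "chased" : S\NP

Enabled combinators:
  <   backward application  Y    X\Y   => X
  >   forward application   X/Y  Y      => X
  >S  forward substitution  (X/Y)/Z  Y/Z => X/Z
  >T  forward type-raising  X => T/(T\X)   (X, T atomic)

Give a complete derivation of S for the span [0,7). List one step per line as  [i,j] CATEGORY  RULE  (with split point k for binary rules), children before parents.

[0,7] S   <
  [0,6] NP   <
    [0,4] NP\PP   >
      [0,3] (NP\PP)/N   >
        [0,1] "song" : ((NP\PP)/N)/S
        [1,3] S   <
          [1,2] "saw" : S\NP
          [2,3] "on" : S\(S\NP)
      [3,4] "from" : N
    [4,6] NP\(NP\PP)   <
      [4,5] "river" : N
      [5,6] "that" : (NP\(NP\PP))\N
  [6,7] "chased" : S\NP

[0,1] ((NP\PP)/N)/S  lex  "song"
[1,2] S\NP  lex  "saw"
[2,3] S\(S\NP)  lex  "on"
[1,3] S  <  k=2
[0,3] (NP\PP)/N  >  k=1
[3,4] N  lex  "from"
[0,4] NP\PP  >  k=3
[4,5] N  lex  "river"
[5,6] (NP\(NP\PP))\N  lex  "that"
[4,6] NP\(NP\PP)  <  k=5
[0,6] NP  <  k=4
[6,7] S\NP  lex  "chased"
[0,7] S  <  k=6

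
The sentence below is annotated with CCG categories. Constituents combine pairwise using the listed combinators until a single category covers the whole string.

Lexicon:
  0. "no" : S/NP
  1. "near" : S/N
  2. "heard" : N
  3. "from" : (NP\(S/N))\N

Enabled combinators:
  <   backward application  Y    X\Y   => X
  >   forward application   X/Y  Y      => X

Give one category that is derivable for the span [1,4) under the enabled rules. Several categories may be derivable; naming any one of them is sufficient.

[0,4] S   >
  [0,1] "no" : S/NP
  [1,4] NP   <
    [1,2] "near" : S/N
    [2,4] NP\(S/N)   <
      [2,3] "heard" : N
      [3,4] "from" : (NP\(S/N))\N

NP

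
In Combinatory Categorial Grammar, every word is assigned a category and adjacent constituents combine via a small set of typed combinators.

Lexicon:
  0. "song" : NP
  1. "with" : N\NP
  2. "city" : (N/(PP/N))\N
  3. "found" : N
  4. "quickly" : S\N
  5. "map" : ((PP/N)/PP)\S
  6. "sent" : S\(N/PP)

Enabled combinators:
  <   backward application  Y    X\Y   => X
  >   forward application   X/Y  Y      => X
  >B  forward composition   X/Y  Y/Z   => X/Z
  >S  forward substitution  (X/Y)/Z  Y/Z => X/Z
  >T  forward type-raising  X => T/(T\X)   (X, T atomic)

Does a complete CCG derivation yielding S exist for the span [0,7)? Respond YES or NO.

YES

[0,7] S   <
  [0,6] N/PP   >B
    [0,3] N/(PP/N)   <
      [0,2] N   <
        [0,1] "song" : NP
        [1,2] "with" : N\NP
      [2,3] "city" : (N/(PP/N))\N
    [3,6] (PP/N)/PP   <
      [3,5] S   <
        [3,4] "found" : N
        [4,5] "quickly" : S\N
      [5,6] "map" : ((PP/N)/PP)\S
  [6,7] "sent" : S\(N/PP)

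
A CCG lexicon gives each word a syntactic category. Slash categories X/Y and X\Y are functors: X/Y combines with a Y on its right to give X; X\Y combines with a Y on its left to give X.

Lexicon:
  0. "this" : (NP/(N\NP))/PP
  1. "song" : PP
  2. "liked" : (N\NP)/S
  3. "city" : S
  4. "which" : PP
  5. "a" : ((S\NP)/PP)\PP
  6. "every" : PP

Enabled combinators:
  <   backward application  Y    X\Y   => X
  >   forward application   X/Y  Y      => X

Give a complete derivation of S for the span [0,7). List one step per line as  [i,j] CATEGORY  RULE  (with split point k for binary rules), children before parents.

[0,7] S   <
  [0,4] NP   >
    [0,2] NP/(N\NP)   >
      [0,1] "this" : (NP/(N\NP))/PP
      [1,2] "song" : PP
    [2,4] N\NP   >
      [2,3] "liked" : (N\NP)/S
      [3,4] "city" : S
  [4,7] S\NP   >
    [4,6] (S\NP)/PP   <
      [4,5] "which" : PP
      [5,6] "a" : ((S\NP)/PP)\PP
    [6,7] "every" : PP

[0,1] (NP/(N\NP))/PP  lex  "this"
[1,2] PP  lex  "song"
[0,2] NP/(N\NP)  >  k=1
[2,3] (N\NP)/S  lex  "liked"
[3,4] S  lex  "city"
[2,4] N\NP  >  k=3
[0,4] NP  >  k=2
[4,5] PP  lex  "which"
[5,6] ((S\NP)/PP)\PP  lex  "a"
[4,6] (S\NP)/PP  <  k=5
[6,7] PP  lex  "every"
[4,7] S\NP  >  k=6
[0,7] S  <  k=4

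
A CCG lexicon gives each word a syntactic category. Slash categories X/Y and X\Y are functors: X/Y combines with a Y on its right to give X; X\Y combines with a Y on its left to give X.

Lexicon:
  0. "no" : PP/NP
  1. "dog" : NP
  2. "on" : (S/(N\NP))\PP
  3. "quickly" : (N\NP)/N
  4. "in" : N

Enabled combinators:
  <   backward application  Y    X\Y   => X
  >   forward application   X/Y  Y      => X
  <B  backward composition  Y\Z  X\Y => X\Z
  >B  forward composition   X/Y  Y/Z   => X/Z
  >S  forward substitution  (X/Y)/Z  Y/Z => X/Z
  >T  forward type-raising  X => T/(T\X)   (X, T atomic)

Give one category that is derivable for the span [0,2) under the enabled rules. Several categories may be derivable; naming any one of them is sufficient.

[0,5] S   >
  [0,3] S/(N\NP)   <
    [0,2] PP   >
      [0,1] "no" : PP/NP
      [1,2] "dog" : NP
    [2,3] "on" : (S/(N\NP))\PP
  [3,5] N\NP   >
    [3,4] "quickly" : (N\NP)/N
    [4,5] "in" : N

PP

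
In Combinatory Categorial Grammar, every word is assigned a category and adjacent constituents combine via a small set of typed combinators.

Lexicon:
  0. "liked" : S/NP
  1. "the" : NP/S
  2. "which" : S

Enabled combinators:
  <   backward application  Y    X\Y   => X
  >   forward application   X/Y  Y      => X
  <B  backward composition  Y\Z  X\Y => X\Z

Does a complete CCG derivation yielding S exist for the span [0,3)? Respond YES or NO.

[0,3] S   >
  [0,1] "liked" : S/NP
  [1,3] NP   >
    [1,2] "the" : NP/S
    [2,3] "which" : S

YES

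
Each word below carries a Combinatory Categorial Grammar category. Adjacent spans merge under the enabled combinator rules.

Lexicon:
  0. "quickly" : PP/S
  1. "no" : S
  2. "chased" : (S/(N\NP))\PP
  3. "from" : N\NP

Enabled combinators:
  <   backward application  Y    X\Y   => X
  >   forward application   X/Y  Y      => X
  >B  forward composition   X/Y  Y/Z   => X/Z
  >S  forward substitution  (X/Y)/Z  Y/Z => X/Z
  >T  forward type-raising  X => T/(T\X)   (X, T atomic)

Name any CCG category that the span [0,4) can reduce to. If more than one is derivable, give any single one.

[0,4] S   >
  [0,3] S/(N\NP)   <
    [0,2] PP   >
      [0,1] "quickly" : PP/S
      [1,2] "no" : S
    [2,3] "chased" : (S/(N\NP))\PP
  [3,4] "from" : N\NP

S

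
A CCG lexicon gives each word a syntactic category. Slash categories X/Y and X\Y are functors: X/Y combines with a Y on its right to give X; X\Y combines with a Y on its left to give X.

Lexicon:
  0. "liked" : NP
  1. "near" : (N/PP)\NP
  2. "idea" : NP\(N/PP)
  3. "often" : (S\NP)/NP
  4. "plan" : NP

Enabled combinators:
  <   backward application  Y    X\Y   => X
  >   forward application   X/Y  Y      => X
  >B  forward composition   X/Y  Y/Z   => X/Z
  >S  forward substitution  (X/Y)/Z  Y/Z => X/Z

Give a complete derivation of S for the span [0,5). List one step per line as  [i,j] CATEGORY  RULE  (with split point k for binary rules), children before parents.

[0,5] S   <
  [0,3] NP   <
    [0,2] N/PP   <
      [0,1] "liked" : NP
      [1,2] "near" : (N/PP)\NP
    [2,3] "idea" : NP\(N/PP)
  [3,5] S\NP   >
    [3,4] "often" : (S\NP)/NP
    [4,5] "plan" : NP

[0,1] NP  lex  "liked"
[1,2] (N/PP)\NP  lex  "near"
[0,2] N/PP  <  k=1
[2,3] NP\(N/PP)  lex  "idea"
[0,3] NP  <  k=2
[3,4] (S\NP)/NP  lex  "often"
[4,5] NP  lex  "plan"
[3,5] S\NP  >  k=4
[0,5] S  <  k=3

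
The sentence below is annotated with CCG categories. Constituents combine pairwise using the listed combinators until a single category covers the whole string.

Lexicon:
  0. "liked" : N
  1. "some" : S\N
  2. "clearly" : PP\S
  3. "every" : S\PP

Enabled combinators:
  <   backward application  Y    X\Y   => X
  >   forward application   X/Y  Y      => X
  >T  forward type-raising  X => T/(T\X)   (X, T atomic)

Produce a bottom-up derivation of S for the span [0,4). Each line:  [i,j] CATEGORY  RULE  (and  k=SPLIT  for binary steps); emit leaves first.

[0,1] N  lex  "liked"
[1,2] S\N  lex  "some"
[0,2] S  <  k=1
[2,3] PP\S  lex  "clearly"
[0,3] PP  <  k=2
[3,4] S\PP  lex  "every"
[0,4] S  <  k=3

[0,4] S   <
  [0,3] PP   <
    [0,2] S   <
      [0,1] "liked" : N
      [1,2] "some" : S\N
    [2,3] "clearly" : PP\S
  [3,4] "every" : S\PP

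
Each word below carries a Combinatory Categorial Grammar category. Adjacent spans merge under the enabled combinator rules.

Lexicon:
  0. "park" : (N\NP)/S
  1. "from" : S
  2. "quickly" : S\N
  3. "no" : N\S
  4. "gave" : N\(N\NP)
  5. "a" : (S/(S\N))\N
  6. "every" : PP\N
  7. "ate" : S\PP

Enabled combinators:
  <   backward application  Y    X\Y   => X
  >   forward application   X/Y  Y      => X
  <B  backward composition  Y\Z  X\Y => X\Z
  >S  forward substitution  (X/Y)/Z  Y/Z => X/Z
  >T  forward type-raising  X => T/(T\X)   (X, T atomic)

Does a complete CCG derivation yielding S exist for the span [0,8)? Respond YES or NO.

YES

[0,8] S   >
  [0,6] S/(S\N)   <
    [0,5] N   <
      [0,4] N\NP   <B
        [0,3] S\NP   <B
          [0,2] N\NP   >
            [0,1] "park" : (N\NP)/S
            [1,2] "from" : S
          [2,3] "quickly" : S\N
        [3,4] "no" : N\S
      [4,5] "gave" : N\(N\NP)
    [5,6] "a" : (S/(S\N))\N
  [6,8] S\N   <B
    [6,7] "every" : PP\N
    [7,8] "ate" : S\PP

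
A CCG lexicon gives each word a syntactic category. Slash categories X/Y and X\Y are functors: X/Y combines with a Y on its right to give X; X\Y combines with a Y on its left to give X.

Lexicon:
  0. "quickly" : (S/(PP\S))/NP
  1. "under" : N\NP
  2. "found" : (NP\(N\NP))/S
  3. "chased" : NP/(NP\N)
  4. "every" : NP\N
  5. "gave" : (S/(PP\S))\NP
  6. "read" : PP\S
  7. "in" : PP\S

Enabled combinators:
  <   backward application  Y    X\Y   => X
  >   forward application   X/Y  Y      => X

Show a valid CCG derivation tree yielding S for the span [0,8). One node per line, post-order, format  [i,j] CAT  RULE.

[0,1] (S/(PP\S))/NP  lex  "quickly"
[1,2] N\NP  lex  "under"
[2,3] (NP\(N\NP))/S  lex  "found"
[3,4] NP/(NP\N)  lex  "chased"
[4,5] NP\N  lex  "every"
[3,5] NP  >  k=4
[5,6] (S/(PP\S))\NP  lex  "gave"
[3,6] S/(PP\S)  <  k=5
[6,7] PP\S  lex  "read"
[3,7] S  >  k=6
[2,7] NP\(N\NP)  >  k=3
[1,7] NP  <  k=2
[0,7] S/(PP\S)  >  k=1
[7,8] PP\S  lex  "in"
[0,8] S  >  k=7

[0,8] S   >
  [0,7] S/(PP\S)   >
    [0,1] "quickly" : (S/(PP\S))/NP
    [1,7] NP   <
      [1,2] "under" : N\NP
      [2,7] NP\(N\NP)   >
        [2,3] "found" : (NP\(N\NP))/S
        [3,7] S   >
          [3,6] S/(PP\S)   <
            [3,5] NP   >
              [3,4] "chased" : NP/(NP\N)
              [4,5] "every" : NP\N
            [5,6] "gave" : (S/(PP\S))\NP
          [6,7] "read" : PP\S
  [7,8] "in" : PP\S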